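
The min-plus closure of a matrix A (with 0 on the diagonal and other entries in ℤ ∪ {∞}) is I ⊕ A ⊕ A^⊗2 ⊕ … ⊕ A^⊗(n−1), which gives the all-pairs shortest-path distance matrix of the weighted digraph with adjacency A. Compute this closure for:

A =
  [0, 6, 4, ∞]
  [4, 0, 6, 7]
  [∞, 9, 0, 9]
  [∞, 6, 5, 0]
Closure =
  [0, 6, 4, 13]
  [4, 0, 6, 7]
  [13, 9, 0, 9]
  [10, 6, 5, 0]

This is the Floyd-Warshall all-pairs shortest-path computation. For each intermediate vertex k = 0, 1, …, 3, update dist[i][j] ← min(dist[i][j], dist[i][k] + dist[k][j]). The final matrix gives, for each (i, j), the minimum total weight of any directed path from i to j (possibly empty when i = j).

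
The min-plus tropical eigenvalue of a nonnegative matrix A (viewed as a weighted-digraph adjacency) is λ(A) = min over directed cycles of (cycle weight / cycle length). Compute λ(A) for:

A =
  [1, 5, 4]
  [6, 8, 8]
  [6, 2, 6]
λ(A) = 1

Enumerate directed cycles and compute their means (weight / length). Sample:
  cycle 0 → 0: weight = 1, length = 1, mean = 1/1 ≈ 1.000
  cycle 1 → 1: weight = 8, length = 1, mean = 8/1 ≈ 8.000
  cycle 2 → 2: weight = 6, length = 1, mean = 6/1 ≈ 6.000
  cycle 0 → 1 → 0: weight = 11, length = 2, mean = 11/2 ≈ 5.500
  cycle 0 → 2 → 0: weight = 10, length = 2, mean = 10/2 ≈ 5.000
  cycle 1 → 0 → 1: weight = 11, length = 2, mean = 11/2 ≈ 5.500
Minimum mean = 1.000, attained e.g. along the cycle 0 → 0 with weight 1 and length 1. So λ(A) = 1/1 = 1.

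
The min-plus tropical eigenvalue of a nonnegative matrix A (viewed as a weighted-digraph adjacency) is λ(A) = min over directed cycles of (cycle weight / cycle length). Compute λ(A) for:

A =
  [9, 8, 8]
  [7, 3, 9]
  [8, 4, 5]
λ(A) = 3

Enumerate directed cycles and compute their means (weight / length). Sample:
  cycle 0 → 0: weight = 9, length = 1, mean = 9/1 ≈ 9.000
  cycle 1 → 1: weight = 3, length = 1, mean = 3/1 ≈ 3.000
  cycle 2 → 2: weight = 5, length = 1, mean = 5/1 ≈ 5.000
  cycle 0 → 1 → 0: weight = 15, length = 2, mean = 15/2 ≈ 7.500
  cycle 0 → 2 → 0: weight = 16, length = 2, mean = 16/2 ≈ 8.000
  cycle 1 → 0 → 1: weight = 15, length = 2, mean = 15/2 ≈ 7.500
Minimum mean = 3.000, attained e.g. along the cycle 1 → 1 with weight 3 and length 1. So λ(A) = 3/1 = 3.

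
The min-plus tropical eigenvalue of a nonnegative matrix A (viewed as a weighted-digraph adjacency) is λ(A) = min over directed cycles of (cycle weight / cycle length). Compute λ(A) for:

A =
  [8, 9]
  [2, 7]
λ(A) = 11/2

Enumerate directed cycles and compute their means (weight / length). Sample:
  cycle 0 → 0: weight = 8, length = 1, mean = 8/1 ≈ 8.000
  cycle 1 → 1: weight = 7, length = 1, mean = 7/1 ≈ 7.000
  cycle 0 → 1 → 0: weight = 11, length = 2, mean = 11/2 ≈ 5.500
  cycle 1 → 0 → 1: weight = 11, length = 2, mean = 11/2 ≈ 5.500
Minimum mean = 5.500, attained e.g. along the cycle 0 → 1 → 0 with weight 11 and length 2. So λ(A) = 11/2 = 11/2.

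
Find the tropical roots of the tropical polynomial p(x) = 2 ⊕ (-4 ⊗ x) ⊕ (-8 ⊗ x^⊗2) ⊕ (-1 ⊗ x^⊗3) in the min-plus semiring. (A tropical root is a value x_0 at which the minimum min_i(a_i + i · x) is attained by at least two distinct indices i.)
Roots: {-7, 4, 6}

Each tropical root is a break point of the lower envelope of the lines y = a_i + i · x (there are 4 lines, with slopes 0, 1, ..., 3). Only the lines that attain the minimum somewhere contribute to roots; other lines are dominated. Here the surviving (envelope) indices are i = 3, i = 2, i = 1, i = 0.
Intersections between consecutive envelope lines give the roots: for adjacent envelope indices i < j the intersection is x = (a_i − a_j) / (j − i). Reading off the sorted break points: {-7, 4, 6}.
Verification: at each break x_0, at least two indices attain the minimum of min_i(a_i + i · x_0).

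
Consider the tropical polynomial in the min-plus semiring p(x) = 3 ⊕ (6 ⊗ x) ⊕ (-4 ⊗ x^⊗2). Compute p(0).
p(0) = -4

A tropical monomial a ⊗ x^⊗i evaluates to a + i · x. Evaluating each term at x = 0:
  Term 0 contributes 3 + 0 · 0 = 3
  Term 1 contributes 6 + 1 · 0 = 6
  Term 2 contributes -4 + 2 · 0 = -4
p(0) = ⊕ of these = min[3, 6, -4] = -4.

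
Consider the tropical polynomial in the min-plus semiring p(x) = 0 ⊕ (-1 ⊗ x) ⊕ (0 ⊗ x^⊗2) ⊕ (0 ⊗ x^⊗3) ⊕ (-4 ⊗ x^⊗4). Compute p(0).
p(0) = -4

A tropical monomial a ⊗ x^⊗i evaluates to a + i · x. Evaluating each term at x = 0:
  Term 0 contributes 0 + 0 · 0 = 0
  Term 1 contributes -1 + 1 · 0 = -1
  Term 2 contributes 0 + 2 · 0 = 0
  Term 3 contributes 0 + 3 · 0 = 0
  Term 4 contributes -4 + 4 · 0 = -4
p(0) = ⊕ of these = min[0, -1, 0, 0, -4] = -4.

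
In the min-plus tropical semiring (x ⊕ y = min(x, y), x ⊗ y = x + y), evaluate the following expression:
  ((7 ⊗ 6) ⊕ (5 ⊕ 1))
((7 ⊗ 6) ⊕ (5 ⊕ 1)) = 1

Expand innermost to outermost. Recall ⊕ takes the minimum of its arguments and ⊗ takes their sum. Working out the expression ((7 ⊗ 6) ⊕ (5 ⊕ 1)) gives 1.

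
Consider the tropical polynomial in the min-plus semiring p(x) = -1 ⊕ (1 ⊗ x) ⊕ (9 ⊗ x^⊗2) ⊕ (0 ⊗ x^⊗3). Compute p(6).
p(6) = -1

A tropical monomial a ⊗ x^⊗i evaluates to a + i · x. Evaluating each term at x = 6:
  Term 0 contributes -1 + 0 · 6 = -1
  Term 1 contributes 1 + 1 · 6 = 7
  Term 2 contributes 9 + 2 · 6 = 21
  Term 3 contributes 0 + 3 · 6 = 18
p(6) = ⊕ of these = min[-1, 7, 21, 18] = -1.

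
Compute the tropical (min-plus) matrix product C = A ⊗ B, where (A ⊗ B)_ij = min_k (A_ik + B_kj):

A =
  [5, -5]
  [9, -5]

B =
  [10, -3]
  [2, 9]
A ⊗ B =
  [-3, 2]
  [-3, 4]

Apply the min-plus product entry-by-entry:
  C[0][0] = min over k of (A[0][0] + B[0][0] = 5 + 10 = 15, A[0][1] + B[1][0] = -5 + 2 = -3) = -3 (attained at k = 1)
  C[0][1] = min over k of (A[0][0] + B[0][1] = 5 + -3 = 2, A[0][1] + B[1][1] = -5 + 9 = 4) = 2 (attained at k = 0)
  C[1][0] = min over k of (A[1][0] + B[0][0] = 9 + 10 = 19, A[1][1] + B[1][0] = -5 + 2 = -3) = -3 (attained at k = 1)
  C[1][1] = min over k of (A[1][0] + B[0][1] = 9 + -3 = 6, A[1][1] + B[1][1] = -5 + 9 = 4) = 4 (attained at k = 1)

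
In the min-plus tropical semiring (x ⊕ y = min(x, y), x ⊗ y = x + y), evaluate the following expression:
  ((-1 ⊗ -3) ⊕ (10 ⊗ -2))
((-1 ⊗ -3) ⊕ (10 ⊗ -2)) = -4

Expand innermost to outermost. Recall ⊕ takes the minimum of its arguments and ⊗ takes their sum. Working out the expression ((-1 ⊗ -3) ⊕ (10 ⊗ -2)) gives -4.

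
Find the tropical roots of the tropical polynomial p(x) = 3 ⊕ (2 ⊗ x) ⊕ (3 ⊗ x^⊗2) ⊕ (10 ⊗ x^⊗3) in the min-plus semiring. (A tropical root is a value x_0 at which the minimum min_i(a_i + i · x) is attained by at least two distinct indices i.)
Roots: {-7, -1, 1}

Each tropical root is a break point of the lower envelope of the lines y = a_i + i · x (there are 4 lines, with slopes 0, 1, ..., 3). Only the lines that attain the minimum somewhere contribute to roots; other lines are dominated. Here the surviving (envelope) indices are i = 3, i = 2, i = 1, i = 0.
Intersections between consecutive envelope lines give the roots: for adjacent envelope indices i < j the intersection is x = (a_i − a_j) / (j − i). Reading off the sorted break points: {-7, -1, 1}.
Verification: at each break x_0, at least two indices attain the minimum of min_i(a_i + i · x_0).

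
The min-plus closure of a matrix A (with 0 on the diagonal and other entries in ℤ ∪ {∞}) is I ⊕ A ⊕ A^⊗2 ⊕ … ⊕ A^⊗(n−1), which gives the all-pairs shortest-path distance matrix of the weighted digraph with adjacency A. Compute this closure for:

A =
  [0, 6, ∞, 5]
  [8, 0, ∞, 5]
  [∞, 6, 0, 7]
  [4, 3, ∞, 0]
Closure =
  [0, 6, ∞, 5]
  [8, 0, ∞, 5]
  [11, 6, 0, 7]
  [4, 3, ∞, 0]

This is the Floyd-Warshall all-pairs shortest-path computation. For each intermediate vertex k = 0, 1, …, 3, update dist[i][j] ← min(dist[i][j], dist[i][k] + dist[k][j]). The final matrix gives, for each (i, j), the minimum total weight of any directed path from i to j (possibly empty when i = j).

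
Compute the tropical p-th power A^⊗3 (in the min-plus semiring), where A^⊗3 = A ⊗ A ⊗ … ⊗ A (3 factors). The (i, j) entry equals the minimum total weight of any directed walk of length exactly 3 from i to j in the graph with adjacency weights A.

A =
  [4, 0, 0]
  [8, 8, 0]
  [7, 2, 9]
A^⊗3 =
  [7, 2, 2]
  [10, 7, 2]
  [9, 4, 7]

Each entry (A^⊗3)_ij equals the minimum over all length-3 walks i = v_0 → v_1 → … → v_3 = j of Σ_t A[v_t][v_{t+1}]. For example, for (i, j) = (0, 2) we minimise over 9 possible intermediate vertex sequences; the minimum is 2, attained along the walk 0 → 2 → 1 → 2.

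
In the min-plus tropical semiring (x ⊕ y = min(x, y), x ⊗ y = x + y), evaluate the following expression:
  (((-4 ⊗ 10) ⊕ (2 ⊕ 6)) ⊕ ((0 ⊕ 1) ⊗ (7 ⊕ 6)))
(((-4 ⊗ 10) ⊕ (2 ⊕ 6)) ⊕ ((0 ⊕ 1) ⊗ (7 ⊕ 6))) = 2

Expand innermost to outermost. Recall ⊕ takes the minimum of its arguments and ⊗ takes their sum. Working out the expression (((-4 ⊗ 10) ⊕ (2 ⊕ 6)) ⊕ ((0 ⊕ 1) ⊗ (7 ⊕ 6))) gives 2.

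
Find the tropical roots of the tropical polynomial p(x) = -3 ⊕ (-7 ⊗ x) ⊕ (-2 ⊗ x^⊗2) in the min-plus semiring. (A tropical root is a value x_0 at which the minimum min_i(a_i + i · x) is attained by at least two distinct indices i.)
Roots: {-5, 4}

Each tropical root is a break point of the lower envelope of the lines y = a_i + i · x (there are 3 lines, with slopes 0, 1, ..., 2). Only the lines that attain the minimum somewhere contribute to roots; other lines are dominated. Here the surviving (envelope) indices are i = 2, i = 1, i = 0.
Intersections between consecutive envelope lines give the roots: for adjacent envelope indices i < j the intersection is x = (a_i − a_j) / (j − i). Reading off the sorted break points: {-5, 4}.
Verification: at each break x_0, at least two indices attain the minimum of min_i(a_i + i · x_0).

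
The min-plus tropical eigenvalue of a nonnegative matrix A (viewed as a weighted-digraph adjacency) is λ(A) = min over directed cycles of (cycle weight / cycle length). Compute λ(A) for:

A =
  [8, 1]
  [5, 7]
λ(A) = 3

Enumerate directed cycles and compute their means (weight / length). Sample:
  cycle 0 → 0: weight = 8, length = 1, mean = 8/1 ≈ 8.000
  cycle 1 → 1: weight = 7, length = 1, mean = 7/1 ≈ 7.000
  cycle 0 → 1 → 0: weight = 6, length = 2, mean = 6/2 ≈ 3.000
  cycle 1 → 0 → 1: weight = 6, length = 2, mean = 6/2 ≈ 3.000
Minimum mean = 3.000, attained e.g. along the cycle 0 → 1 → 0 with weight 6 and length 2. So λ(A) = 6/2 = 3.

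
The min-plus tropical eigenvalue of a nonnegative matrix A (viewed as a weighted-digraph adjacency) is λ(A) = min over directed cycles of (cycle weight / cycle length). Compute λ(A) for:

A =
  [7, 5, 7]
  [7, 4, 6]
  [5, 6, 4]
λ(A) = 4

Enumerate directed cycles and compute their means (weight / length). Sample:
  cycle 0 → 0: weight = 7, length = 1, mean = 7/1 ≈ 7.000
  cycle 1 → 1: weight = 4, length = 1, mean = 4/1 ≈ 4.000
  cycle 2 → 2: weight = 4, length = 1, mean = 4/1 ≈ 4.000
  cycle 0 → 1 → 0: weight = 12, length = 2, mean = 12/2 ≈ 6.000
  cycle 0 → 2 → 0: weight = 12, length = 2, mean = 12/2 ≈ 6.000
  cycle 1 → 0 → 1: weight = 12, length = 2, mean = 12/2 ≈ 6.000
Minimum mean = 4.000, attained e.g. along the cycle 1 → 1 with weight 4 and length 1. So λ(A) = 4/1 = 4.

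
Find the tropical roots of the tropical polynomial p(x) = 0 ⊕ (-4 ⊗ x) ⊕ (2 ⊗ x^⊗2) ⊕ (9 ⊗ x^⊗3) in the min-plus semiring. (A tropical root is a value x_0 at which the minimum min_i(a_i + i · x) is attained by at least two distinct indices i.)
Roots: {-7, -6, 4}

Each tropical root is a break point of the lower envelope of the lines y = a_i + i · x (there are 4 lines, with slopes 0, 1, ..., 3). Only the lines that attain the minimum somewhere contribute to roots; other lines are dominated. Here the surviving (envelope) indices are i = 3, i = 2, i = 1, i = 0.
Intersections between consecutive envelope lines give the roots: for adjacent envelope indices i < j the intersection is x = (a_i − a_j) / (j − i). Reading off the sorted break points: {-7, -6, 4}.
Verification: at each break x_0, at least two indices attain the minimum of min_i(a_i + i · x_0).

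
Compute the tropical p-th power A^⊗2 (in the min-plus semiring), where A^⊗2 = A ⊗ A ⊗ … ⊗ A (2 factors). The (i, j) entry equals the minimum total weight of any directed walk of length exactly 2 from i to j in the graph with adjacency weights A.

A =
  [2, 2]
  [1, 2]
A^⊗2 =
  [3, 4]
  [3, 3]

Each entry (A^⊗2)_ij equals the minimum over all length-2 walks i = v_0 → v_1 → … → v_2 = j of Σ_t A[v_t][v_{t+1}]. For example, for (i, j) = (0, 1) we minimise over 2 possible intermediate vertex sequences; the minimum is 4, attained along the walk 0 → 0 → 1.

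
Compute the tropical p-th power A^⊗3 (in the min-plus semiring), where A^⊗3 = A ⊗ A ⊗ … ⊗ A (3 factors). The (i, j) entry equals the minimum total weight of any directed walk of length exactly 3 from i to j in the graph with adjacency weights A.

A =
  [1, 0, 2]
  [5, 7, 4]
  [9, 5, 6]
A^⊗3 =
  [3, 2, 4]
  [7, 6, 8]
  [11, 10, 12]

Each entry (A^⊗3)_ij equals the minimum over all length-3 walks i = v_0 → v_1 → … → v_3 = j of Σ_t A[v_t][v_{t+1}]. For example, for (i, j) = (0, 2) we minimise over 9 possible intermediate vertex sequences; the minimum is 4, attained along the walk 0 → 0 → 0 → 2.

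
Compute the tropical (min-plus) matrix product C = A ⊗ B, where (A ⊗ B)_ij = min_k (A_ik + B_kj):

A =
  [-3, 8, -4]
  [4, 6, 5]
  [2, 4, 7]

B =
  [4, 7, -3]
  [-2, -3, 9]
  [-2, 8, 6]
A ⊗ B =
  [-6, 4, -6]
  [3, 3, 1]
  [2, 1, -1]

Apply the min-plus product entry-by-entry:
  C[0][0] = min over k of (A[0][0] + B[0][0] = -3 + 4 = 1, A[0][1] + B[1][0] = 8 + -2 = 6, A[0][2] + B[2][0] = -4 + -2 = -6) = -6 (attained at k = 2)
  C[0][1] = min over k of (A[0][0] + B[0][1] = -3 + 7 = 4, A[0][1] + B[1][1] = 8 + -3 = 5, A[0][2] + B[2][1] = -4 + 8 = 4) = 4 (attained at k = 0)
  C[0][2] = min over k of (A[0][0] + B[0][2] = -3 + -3 = -6, A[0][1] + B[1][2] = 8 + 9 = 17, A[0][2] + B[2][2] = -4 + 6 = 2) = -6 (attained at k = 0)
  C[1][0] = min over k of (A[1][0] + B[0][0] = 4 + 4 = 8, A[1][1] + B[1][0] = 6 + -2 = 4, A[1][2] + B[2][0] = 5 + -2 = 3) = 3 (attained at k = 2)
  C[1][1] = min over k of (A[1][0] + B[0][1] = 4 + 7 = 11, A[1][1] + B[1][1] = 6 + -3 = 3, A[1][2] + B[2][1] = 5 + 8 = 13) = 3 (attained at k = 1)
  C[1][2] = min over k of (A[1][0] + B[0][2] = 4 + -3 = 1, A[1][1] + B[1][2] = 6 + 9 = 15, A[1][2] + B[2][2] = 5 + 6 = 11) = 1 (attained at k = 0)
  C[2][0] = min over k of (A[2][0] + B[0][0] = 2 + 4 = 6, A[2][1] + B[1][0] = 4 + -2 = 2, A[2][2] + B[2][0] = 7 + -2 = 5) = 2 (attained at k = 1)
  C[2][1] = min over k of (A[2][0] + B[0][1] = 2 + 7 = 9, A[2][1] + B[1][1] = 4 + -3 = 1, A[2][2] + B[2][1] = 7 + 8 = 15) = 1 (attained at k = 1)
  C[2][2] = min over k of (A[2][0] + B[0][2] = 2 + -3 = -1, A[2][1] + B[1][2] = 4 + 9 = 13, A[2][2] + B[2][2] = 7 + 6 = 13) = -1 (attained at k = 0)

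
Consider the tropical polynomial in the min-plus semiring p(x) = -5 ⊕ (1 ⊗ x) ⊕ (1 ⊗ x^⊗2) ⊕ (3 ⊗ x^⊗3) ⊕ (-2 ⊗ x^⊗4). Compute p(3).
p(3) = -5

A tropical monomial a ⊗ x^⊗i evaluates to a + i · x. Evaluating each term at x = 3:
  Term 0 contributes -5 + 0 · 3 = -5
  Term 1 contributes 1 + 1 · 3 = 4
  Term 2 contributes 1 + 2 · 3 = 7
  Term 3 contributes 3 + 3 · 3 = 12
  Term 4 contributes -2 + 4 · 3 = 10
p(3) = ⊕ of these = min[-5, 4, 7, 12, 10] = -5.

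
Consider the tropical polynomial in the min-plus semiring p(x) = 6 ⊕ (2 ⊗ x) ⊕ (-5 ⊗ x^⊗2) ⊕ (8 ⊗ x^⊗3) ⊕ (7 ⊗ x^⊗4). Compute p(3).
p(3) = 1

A tropical monomial a ⊗ x^⊗i evaluates to a + i · x. Evaluating each term at x = 3:
  Term 0 contributes 6 + 0 · 3 = 6
  Term 1 contributes 2 + 1 · 3 = 5
  Term 2 contributes -5 + 2 · 3 = 1
  Term 3 contributes 8 + 3 · 3 = 17
  Term 4 contributes 7 + 4 · 3 = 19
p(3) = ⊕ of these = min[6, 5, 1, 17, 19] = 1.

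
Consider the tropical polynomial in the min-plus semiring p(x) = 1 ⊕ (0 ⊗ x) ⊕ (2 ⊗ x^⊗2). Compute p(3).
p(3) = 1

A tropical monomial a ⊗ x^⊗i evaluates to a + i · x. Evaluating each term at x = 3:
  Term 0 contributes 1 + 0 · 3 = 1
  Term 1 contributes 0 + 1 · 3 = 3
  Term 2 contributes 2 + 2 · 3 = 8
p(3) = ⊕ of these = min[1, 3, 8] = 1.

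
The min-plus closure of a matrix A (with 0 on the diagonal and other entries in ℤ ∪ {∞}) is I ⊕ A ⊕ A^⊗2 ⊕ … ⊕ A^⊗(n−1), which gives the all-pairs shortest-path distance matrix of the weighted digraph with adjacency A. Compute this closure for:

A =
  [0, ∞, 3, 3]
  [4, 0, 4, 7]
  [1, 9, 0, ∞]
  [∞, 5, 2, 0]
Closure =
  [0, 8, 3, 3]
  [4, 0, 4, 7]
  [1, 9, 0, 4]
  [3, 5, 2, 0]

This is the Floyd-Warshall all-pairs shortest-path computation. For each intermediate vertex k = 0, 1, …, 3, update dist[i][j] ← min(dist[i][j], dist[i][k] + dist[k][j]). The final matrix gives, for each (i, j), the minimum total weight of any directed path from i to j (possibly empty when i = j).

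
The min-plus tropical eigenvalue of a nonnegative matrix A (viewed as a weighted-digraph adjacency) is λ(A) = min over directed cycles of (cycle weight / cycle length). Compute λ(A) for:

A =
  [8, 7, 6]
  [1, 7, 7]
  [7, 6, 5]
λ(A) = 4

Enumerate directed cycles and compute their means (weight / length). Sample:
  cycle 0 → 0: weight = 8, length = 1, mean = 8/1 ≈ 8.000
  cycle 1 → 1: weight = 7, length = 1, mean = 7/1 ≈ 7.000
  cycle 2 → 2: weight = 5, length = 1, mean = 5/1 ≈ 5.000
  cycle 0 → 1 → 0: weight = 8, length = 2, mean = 8/2 ≈ 4.000
  cycle 0 → 2 → 0: weight = 13, length = 2, mean = 13/2 ≈ 6.500
  cycle 1 → 0 → 1: weight = 8, length = 2, mean = 8/2 ≈ 4.000
Minimum mean = 4.000, attained e.g. along the cycle 0 → 1 → 0 with weight 8 and length 2. So λ(A) = 8/2 = 4.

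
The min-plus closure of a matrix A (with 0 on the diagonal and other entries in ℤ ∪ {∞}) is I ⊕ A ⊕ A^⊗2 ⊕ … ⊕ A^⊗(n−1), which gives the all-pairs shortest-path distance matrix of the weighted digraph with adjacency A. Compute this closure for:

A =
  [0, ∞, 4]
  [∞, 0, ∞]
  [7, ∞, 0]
Closure =
  [0, ∞, 4]
  [∞, 0, ∞]
  [7, ∞, 0]

This is the Floyd-Warshall all-pairs shortest-path computation. For each intermediate vertex k = 0, 1, …, 2, update dist[i][j] ← min(dist[i][j], dist[i][k] + dist[k][j]). The final matrix gives, for each (i, j), the minimum total weight of any directed path from i to j (possibly empty when i = j).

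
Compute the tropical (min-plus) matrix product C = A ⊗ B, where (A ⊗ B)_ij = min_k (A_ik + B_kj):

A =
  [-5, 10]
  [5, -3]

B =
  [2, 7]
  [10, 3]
A ⊗ B =
  [-3, 2]
  [7, 0]

Apply the min-plus product entry-by-entry:
  C[0][0] = min over k of (A[0][0] + B[0][0] = -5 + 2 = -3, A[0][1] + B[1][0] = 10 + 10 = 20) = -3 (attained at k = 0)
  C[0][1] = min over k of (A[0][0] + B[0][1] = -5 + 7 = 2, A[0][1] + B[1][1] = 10 + 3 = 13) = 2 (attained at k = 0)
  C[1][0] = min over k of (A[1][0] + B[0][0] = 5 + 2 = 7, A[1][1] + B[1][0] = -3 + 10 = 7) = 7 (attained at k = 0)
  C[1][1] = min over k of (A[1][0] + B[0][1] = 5 + 7 = 12, A[1][1] + B[1][1] = -3 + 3 = 0) = 0 (attained at k = 1)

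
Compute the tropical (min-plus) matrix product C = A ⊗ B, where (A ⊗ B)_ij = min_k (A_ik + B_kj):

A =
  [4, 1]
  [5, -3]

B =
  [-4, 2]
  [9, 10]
A ⊗ B =
  [0, 6]
  [1, 7]

Apply the min-plus product entry-by-entry:
  C[0][0] = min over k of (A[0][0] + B[0][0] = 4 + -4 = 0, A[0][1] + B[1][0] = 1 + 9 = 10) = 0 (attained at k = 0)
  C[0][1] = min over k of (A[0][0] + B[0][1] = 4 + 2 = 6, A[0][1] + B[1][1] = 1 + 10 = 11) = 6 (attained at k = 0)
  C[1][0] = min over k of (A[1][0] + B[0][0] = 5 + -4 = 1, A[1][1] + B[1][0] = -3 + 9 = 6) = 1 (attained at k = 0)
  C[1][1] = min over k of (A[1][0] + B[0][1] = 5 + 2 = 7, A[1][1] + B[1][1] = -3 + 10 = 7) = 7 (attained at k = 0)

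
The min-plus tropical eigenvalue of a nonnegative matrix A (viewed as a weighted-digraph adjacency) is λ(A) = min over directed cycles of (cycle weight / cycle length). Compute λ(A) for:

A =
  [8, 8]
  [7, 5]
λ(A) = 5

Enumerate directed cycles and compute their means (weight / length). Sample:
  cycle 0 → 0: weight = 8, length = 1, mean = 8/1 ≈ 8.000
  cycle 1 → 1: weight = 5, length = 1, mean = 5/1 ≈ 5.000
  cycle 0 → 1 → 0: weight = 15, length = 2, mean = 15/2 ≈ 7.500
  cycle 1 → 0 → 1: weight = 15, length = 2, mean = 15/2 ≈ 7.500
Minimum mean = 5.000, attained e.g. along the cycle 1 → 1 with weight 5 and length 1. So λ(A) = 5/1 = 5.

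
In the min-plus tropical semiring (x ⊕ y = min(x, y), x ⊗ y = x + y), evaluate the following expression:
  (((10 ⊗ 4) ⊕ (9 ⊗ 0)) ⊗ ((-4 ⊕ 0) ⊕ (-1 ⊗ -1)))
(((10 ⊗ 4) ⊕ (9 ⊗ 0)) ⊗ ((-4 ⊕ 0) ⊕ (-1 ⊗ -1))) = 5

Expand innermost to outermost. Recall ⊕ takes the minimum of its arguments and ⊗ takes their sum. Working out the expression (((10 ⊗ 4) ⊕ (9 ⊗ 0)) ⊗ ((-4 ⊕ 0) ⊕ (-1 ⊗ -1))) gives 5.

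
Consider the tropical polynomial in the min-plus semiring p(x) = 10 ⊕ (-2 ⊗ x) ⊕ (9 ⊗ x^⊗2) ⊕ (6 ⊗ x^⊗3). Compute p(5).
p(5) = 3

A tropical monomial a ⊗ x^⊗i evaluates to a + i · x. Evaluating each term at x = 5:
  Term 0 contributes 10 + 0 · 5 = 10
  Term 1 contributes -2 + 1 · 5 = 3
  Term 2 contributes 9 + 2 · 5 = 19
  Term 3 contributes 6 + 3 · 5 = 21
p(5) = ⊕ of these = min[10, 3, 19, 21] = 3.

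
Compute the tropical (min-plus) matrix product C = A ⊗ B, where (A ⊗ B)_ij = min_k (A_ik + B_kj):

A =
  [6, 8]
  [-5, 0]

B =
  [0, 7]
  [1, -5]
A ⊗ B =
  [6, 3]
  [-5, -5]

Apply the min-plus product entry-by-entry:
  C[0][0] = min over k of (A[0][0] + B[0][0] = 6 + 0 = 6, A[0][1] + B[1][0] = 8 + 1 = 9) = 6 (attained at k = 0)
  C[0][1] = min over k of (A[0][0] + B[0][1] = 6 + 7 = 13, A[0][1] + B[1][1] = 8 + -5 = 3) = 3 (attained at k = 1)
  C[1][0] = min over k of (A[1][0] + B[0][0] = -5 + 0 = -5, A[1][1] + B[1][0] = 0 + 1 = 1) = -5 (attained at k = 0)
  C[1][1] = min over k of (A[1][0] + B[0][1] = -5 + 7 = 2, A[1][1] + B[1][1] = 0 + -5 = -5) = -5 (attained at k = 1)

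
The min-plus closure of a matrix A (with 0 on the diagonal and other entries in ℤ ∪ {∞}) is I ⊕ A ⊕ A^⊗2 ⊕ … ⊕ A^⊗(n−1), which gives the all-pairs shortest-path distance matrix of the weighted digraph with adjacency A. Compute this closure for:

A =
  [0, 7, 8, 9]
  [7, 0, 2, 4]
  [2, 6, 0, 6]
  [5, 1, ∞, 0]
Closure =
  [0, 7, 8, 9]
  [4, 0, 2, 4]
  [2, 6, 0, 6]
  [5, 1, 3, 0]

This is the Floyd-Warshall all-pairs shortest-path computation. For each intermediate vertex k = 0, 1, …, 3, update dist[i][j] ← min(dist[i][j], dist[i][k] + dist[k][j]). The final matrix gives, for each (i, j), the minimum total weight of any directed path from i to j (possibly empty when i = j).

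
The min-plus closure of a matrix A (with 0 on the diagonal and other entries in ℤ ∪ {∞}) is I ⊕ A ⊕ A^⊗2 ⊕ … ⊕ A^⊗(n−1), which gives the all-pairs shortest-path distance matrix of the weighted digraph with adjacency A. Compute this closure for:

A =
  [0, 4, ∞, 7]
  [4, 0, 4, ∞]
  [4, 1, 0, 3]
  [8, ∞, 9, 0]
Closure =
  [0, 4, 8, 7]
  [4, 0, 4, 7]
  [4, 1, 0, 3]
  [8, 10, 9, 0]

This is the Floyd-Warshall all-pairs shortest-path computation. For each intermediate vertex k = 0, 1, …, 3, update dist[i][j] ← min(dist[i][j], dist[i][k] + dist[k][j]). The final matrix gives, for each (i, j), the minimum total weight of any directed path from i to j (possibly empty when i = j).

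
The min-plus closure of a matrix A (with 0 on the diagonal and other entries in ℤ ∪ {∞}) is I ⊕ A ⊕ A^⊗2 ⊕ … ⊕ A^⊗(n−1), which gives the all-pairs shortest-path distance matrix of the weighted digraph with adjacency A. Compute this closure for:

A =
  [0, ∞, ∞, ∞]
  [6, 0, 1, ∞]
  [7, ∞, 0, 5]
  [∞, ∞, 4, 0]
Closure =
  [0, ∞, ∞, ∞]
  [6, 0, 1, 6]
  [7, ∞, 0, 5]
  [11, ∞, 4, 0]

This is the Floyd-Warshall all-pairs shortest-path computation. For each intermediate vertex k = 0, 1, …, 3, update dist[i][j] ← min(dist[i][j], dist[i][k] + dist[k][j]). The final matrix gives, for each (i, j), the minimum total weight of any directed path from i to j (possibly empty when i = j).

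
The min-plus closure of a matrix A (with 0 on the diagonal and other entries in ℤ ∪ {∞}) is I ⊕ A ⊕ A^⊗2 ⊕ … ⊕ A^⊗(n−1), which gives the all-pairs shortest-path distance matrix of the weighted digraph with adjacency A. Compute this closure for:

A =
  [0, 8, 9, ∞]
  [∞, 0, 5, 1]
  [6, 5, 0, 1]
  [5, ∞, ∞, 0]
Closure =
  [0, 8, 9, 9]
  [6, 0, 5, 1]
  [6, 5, 0, 1]
  [5, 13, 14, 0]

This is the Floyd-Warshall all-pairs shortest-path computation. For each intermediate vertex k = 0, 1, …, 3, update dist[i][j] ← min(dist[i][j], dist[i][k] + dist[k][j]). The final matrix gives, for each (i, j), the minimum total weight of any directed path from i to j (possibly empty when i = j).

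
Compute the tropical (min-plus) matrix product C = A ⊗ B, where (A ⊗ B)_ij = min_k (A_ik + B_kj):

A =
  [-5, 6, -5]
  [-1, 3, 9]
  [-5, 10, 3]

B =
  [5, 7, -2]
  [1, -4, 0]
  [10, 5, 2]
A ⊗ B =
  [0, 0, -7]
  [4, -1, -3]
  [0, 2, -7]

Apply the min-plus product entry-by-entry:
  C[0][0] = min over k of (A[0][0] + B[0][0] = -5 + 5 = 0, A[0][1] + B[1][0] = 6 + 1 = 7, A[0][2] + B[2][0] = -5 + 10 = 5) = 0 (attained at k = 0)
  C[0][1] = min over k of (A[0][0] + B[0][1] = -5 + 7 = 2, A[0][1] + B[1][1] = 6 + -4 = 2, A[0][2] + B[2][1] = -5 + 5 = 0) = 0 (attained at k = 2)
  C[0][2] = min over k of (A[0][0] + B[0][2] = -5 + -2 = -7, A[0][1] + B[1][2] = 6 + 0 = 6, A[0][2] + B[2][2] = -5 + 2 = -3) = -7 (attained at k = 0)
  C[1][0] = min over k of (A[1][0] + B[0][0] = -1 + 5 = 4, A[1][1] + B[1][0] = 3 + 1 = 4, A[1][2] + B[2][0] = 9 + 10 = 19) = 4 (attained at k = 0)
  C[1][1] = min over k of (A[1][0] + B[0][1] = -1 + 7 = 6, A[1][1] + B[1][1] = 3 + -4 = -1, A[1][2] + B[2][1] = 9 + 5 = 14) = -1 (attained at k = 1)
  C[1][2] = min over k of (A[1][0] + B[0][2] = -1 + -2 = -3, A[1][1] + B[1][2] = 3 + 0 = 3, A[1][2] + B[2][2] = 9 + 2 = 11) = -3 (attained at k = 0)
  C[2][0] = min over k of (A[2][0] + B[0][0] = -5 + 5 = 0, A[2][1] + B[1][0] = 10 + 1 = 11, A[2][2] + B[2][0] = 3 + 10 = 13) = 0 (attained at k = 0)
  C[2][1] = min over k of (A[2][0] + B[0][1] = -5 + 7 = 2, A[2][1] + B[1][1] = 10 + -4 = 6, A[2][2] + B[2][1] = 3 + 5 = 8) = 2 (attained at k = 0)
  C[2][2] = min over k of (A[2][0] + B[0][2] = -5 + -2 = -7, A[2][1] + B[1][2] = 10 + 0 = 10, A[2][2] + B[2][2] = 3 + 2 = 5) = -7 (attained at k = 0)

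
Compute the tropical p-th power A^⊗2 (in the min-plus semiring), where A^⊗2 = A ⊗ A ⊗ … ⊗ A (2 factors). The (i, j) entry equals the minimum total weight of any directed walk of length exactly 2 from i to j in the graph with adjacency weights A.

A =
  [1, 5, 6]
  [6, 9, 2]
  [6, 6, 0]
A^⊗2 =
  [2, 6, 6]
  [7, 8, 2]
  [6, 6, 0]

Each entry (A^⊗2)_ij equals the minimum over all length-2 walks i = v_0 → v_1 → … → v_2 = j of Σ_t A[v_t][v_{t+1}]. For example, for (i, j) = (0, 2) we minimise over 3 possible intermediate vertex sequences; the minimum is 6, attained along the walk 0 → 2 → 2.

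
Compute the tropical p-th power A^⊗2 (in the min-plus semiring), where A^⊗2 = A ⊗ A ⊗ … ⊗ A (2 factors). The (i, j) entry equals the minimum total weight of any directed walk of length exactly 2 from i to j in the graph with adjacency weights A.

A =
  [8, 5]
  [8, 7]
A^⊗2 =
  [13, 12]
  [15, 13]

Each entry (A^⊗2)_ij equals the minimum over all length-2 walks i = v_0 → v_1 → … → v_2 = j of Σ_t A[v_t][v_{t+1}]. For example, for (i, j) = (0, 1) we minimise over 2 possible intermediate vertex sequences; the minimum is 12, attained along the walk 0 → 1 → 1.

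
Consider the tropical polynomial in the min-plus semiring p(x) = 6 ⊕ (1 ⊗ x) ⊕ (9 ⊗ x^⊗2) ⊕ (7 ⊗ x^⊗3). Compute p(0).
p(0) = 1

A tropical monomial a ⊗ x^⊗i evaluates to a + i · x. Evaluating each term at x = 0:
  Term 0 contributes 6 + 0 · 0 = 6
  Term 1 contributes 1 + 1 · 0 = 1
  Term 2 contributes 9 + 2 · 0 = 9
  Term 3 contributes 7 + 3 · 0 = 7
p(0) = ⊕ of these = min[6, 1, 9, 7] = 1.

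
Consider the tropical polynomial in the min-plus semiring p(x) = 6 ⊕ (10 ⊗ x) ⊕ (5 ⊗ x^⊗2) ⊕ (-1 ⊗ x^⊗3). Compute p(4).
p(4) = 6

A tropical monomial a ⊗ x^⊗i evaluates to a + i · x. Evaluating each term at x = 4:
  Term 0 contributes 6 + 0 · 4 = 6
  Term 1 contributes 10 + 1 · 4 = 14
  Term 2 contributes 5 + 2 · 4 = 13
  Term 3 contributes -1 + 3 · 4 = 11
p(4) = ⊕ of these = min[6, 14, 13, 11] = 6.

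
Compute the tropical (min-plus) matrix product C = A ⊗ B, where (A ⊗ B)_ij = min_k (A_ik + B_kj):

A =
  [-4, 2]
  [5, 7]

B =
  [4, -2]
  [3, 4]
A ⊗ B =
  [0, -6]
  [9, 3]

Apply the min-plus product entry-by-entry:
  C[0][0] = min over k of (A[0][0] + B[0][0] = -4 + 4 = 0, A[0][1] + B[1][0] = 2 + 3 = 5) = 0 (attained at k = 0)
  C[0][1] = min over k of (A[0][0] + B[0][1] = -4 + -2 = -6, A[0][1] + B[1][1] = 2 + 4 = 6) = -6 (attained at k = 0)
  C[1][0] = min over k of (A[1][0] + B[0][0] = 5 + 4 = 9, A[1][1] + B[1][0] = 7 + 3 = 10) = 9 (attained at k = 0)
  C[1][1] = min over k of (A[1][0] + B[0][1] = 5 + -2 = 3, A[1][1] + B[1][1] = 7 + 4 = 11) = 3 (attained at k = 0)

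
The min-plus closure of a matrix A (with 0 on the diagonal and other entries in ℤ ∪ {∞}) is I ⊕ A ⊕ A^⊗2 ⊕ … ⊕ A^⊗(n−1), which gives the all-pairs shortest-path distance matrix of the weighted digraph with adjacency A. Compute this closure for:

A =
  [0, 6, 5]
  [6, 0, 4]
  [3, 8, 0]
Closure =
  [0, 6, 5]
  [6, 0, 4]
  [3, 8, 0]

This is the Floyd-Warshall all-pairs shortest-path computation. For each intermediate vertex k = 0, 1, …, 2, update dist[i][j] ← min(dist[i][j], dist[i][k] + dist[k][j]). The final matrix gives, for each (i, j), the minimum total weight of any directed path from i to j (possibly empty when i = j).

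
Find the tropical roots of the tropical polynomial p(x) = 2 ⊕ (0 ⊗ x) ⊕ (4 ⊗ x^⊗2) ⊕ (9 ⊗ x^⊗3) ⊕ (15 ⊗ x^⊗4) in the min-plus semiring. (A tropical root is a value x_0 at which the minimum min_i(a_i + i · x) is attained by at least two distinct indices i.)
Roots: {-6, -5, -4, 2}

Each tropical root is a break point of the lower envelope of the lines y = a_i + i · x (there are 5 lines, with slopes 0, 1, ..., 4). Only the lines that attain the minimum somewhere contribute to roots; other lines are dominated. Here the surviving (envelope) indices are i = 4, i = 3, i = 2, i = 1, i = 0.
Intersections between consecutive envelope lines give the roots: for adjacent envelope indices i < j the intersection is x = (a_i − a_j) / (j − i). Reading off the sorted break points: {-6, -5, -4, 2}.
Verification: at each break x_0, at least two indices attain the minimum of min_i(a_i + i · x_0).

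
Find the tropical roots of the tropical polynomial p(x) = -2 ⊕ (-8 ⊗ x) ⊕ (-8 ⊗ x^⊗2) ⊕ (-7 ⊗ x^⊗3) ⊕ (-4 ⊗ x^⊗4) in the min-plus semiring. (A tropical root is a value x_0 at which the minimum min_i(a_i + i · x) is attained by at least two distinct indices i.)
Roots: {-3, -1, 0, 6}

Each tropical root is a break point of the lower envelope of the lines y = a_i + i · x (there are 5 lines, with slopes 0, 1, ..., 4). Only the lines that attain the minimum somewhere contribute to roots; other lines are dominated. Here the surviving (envelope) indices are i = 4, i = 3, i = 2, i = 1, i = 0.
Intersections between consecutive envelope lines give the roots: for adjacent envelope indices i < j the intersection is x = (a_i − a_j) / (j − i). Reading off the sorted break points: {-3, -1, 0, 6}.
Verification: at each break x_0, at least two indices attain the minimum of min_i(a_i + i · x_0).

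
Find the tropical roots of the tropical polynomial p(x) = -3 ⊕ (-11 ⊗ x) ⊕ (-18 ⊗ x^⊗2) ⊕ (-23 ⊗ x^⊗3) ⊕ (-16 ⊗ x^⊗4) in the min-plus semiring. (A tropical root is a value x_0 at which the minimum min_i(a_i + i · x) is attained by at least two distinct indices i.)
Roots: {-7, 5, 7, 8}

Each tropical root is a break point of the lower envelope of the lines y = a_i + i · x (there are 5 lines, with slopes 0, 1, ..., 4). Only the lines that attain the minimum somewhere contribute to roots; other lines are dominated. Here the surviving (envelope) indices are i = 4, i = 3, i = 2, i = 1, i = 0.
Intersections between consecutive envelope lines give the roots: for adjacent envelope indices i < j the intersection is x = (a_i − a_j) / (j − i). Reading off the sorted break points: {-7, 5, 7, 8}.
Verification: at each break x_0, at least two indices attain the minimum of min_i(a_i + i · x_0).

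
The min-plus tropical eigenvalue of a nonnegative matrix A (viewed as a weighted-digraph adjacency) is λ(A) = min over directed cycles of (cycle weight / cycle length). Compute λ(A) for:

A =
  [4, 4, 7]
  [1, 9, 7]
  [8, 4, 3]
λ(A) = 5/2

Enumerate directed cycles and compute their means (weight / length). Sample:
  cycle 0 → 0: weight = 4, length = 1, mean = 4/1 ≈ 4.000
  cycle 1 → 1: weight = 9, length = 1, mean = 9/1 ≈ 9.000
  cycle 2 → 2: weight = 3, length = 1, mean = 3/1 ≈ 3.000
  cycle 0 → 1 → 0: weight = 5, length = 2, mean = 5/2 ≈ 2.500
  cycle 0 → 2 → 0: weight = 15, length = 2, mean = 15/2 ≈ 7.500
  cycle 1 → 0 → 1: weight = 5, length = 2, mean = 5/2 ≈ 2.500
Minimum mean = 2.500, attained e.g. along the cycle 0 → 1 → 0 with weight 5 and length 2. So λ(A) = 5/2 = 5/2.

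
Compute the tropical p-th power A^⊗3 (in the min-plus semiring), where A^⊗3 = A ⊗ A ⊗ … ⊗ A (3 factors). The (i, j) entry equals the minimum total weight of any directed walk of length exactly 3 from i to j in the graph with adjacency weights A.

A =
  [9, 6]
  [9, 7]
A^⊗3 =
  [22, 20]
  [23, 21]

Each entry (A^⊗3)_ij equals the minimum over all length-3 walks i = v_0 → v_1 → … → v_3 = j of Σ_t A[v_t][v_{t+1}]. For example, for (i, j) = (0, 1) we minimise over 4 possible intermediate vertex sequences; the minimum is 20, attained along the walk 0 → 1 → 1 → 1.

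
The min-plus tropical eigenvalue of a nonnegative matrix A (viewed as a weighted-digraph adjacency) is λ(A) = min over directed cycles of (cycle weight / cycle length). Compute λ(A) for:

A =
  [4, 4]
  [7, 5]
λ(A) = 4

Enumerate directed cycles and compute their means (weight / length). Sample:
  cycle 0 → 0: weight = 4, length = 1, mean = 4/1 ≈ 4.000
  cycle 1 → 1: weight = 5, length = 1, mean = 5/1 ≈ 5.000
  cycle 0 → 1 → 0: weight = 11, length = 2, mean = 11/2 ≈ 5.500
  cycle 1 → 0 → 1: weight = 11, length = 2, mean = 11/2 ≈ 5.500
Minimum mean = 4.000, attained e.g. along the cycle 0 → 0 with weight 4 and length 1. So λ(A) = 4/1 = 4.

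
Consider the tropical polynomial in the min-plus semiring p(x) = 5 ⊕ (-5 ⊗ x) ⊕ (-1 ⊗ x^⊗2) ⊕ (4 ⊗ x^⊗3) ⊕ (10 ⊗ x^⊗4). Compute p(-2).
p(-2) = -7

A tropical monomial a ⊗ x^⊗i evaluates to a + i · x. Evaluating each term at x = -2:
  Term 0 contributes 5 + 0 · -2 = 5
  Term 1 contributes -5 + 1 · -2 = -7
  Term 2 contributes -1 + 2 · -2 = -5
  Term 3 contributes 4 + 3 · -2 = -2
  Term 4 contributes 10 + 4 · -2 = 2
p(-2) = ⊕ of these = min[5, -7, -5, -2, 2] = -7.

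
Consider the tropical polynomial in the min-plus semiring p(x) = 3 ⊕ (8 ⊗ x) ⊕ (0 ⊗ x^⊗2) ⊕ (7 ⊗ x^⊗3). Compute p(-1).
p(-1) = -2

A tropical monomial a ⊗ x^⊗i evaluates to a + i · x. Evaluating each term at x = -1:
  Term 0 contributes 3 + 0 · -1 = 3
  Term 1 contributes 8 + 1 · -1 = 7
  Term 2 contributes 0 + 2 · -1 = -2
  Term 3 contributes 7 + 3 · -1 = 4
p(-1) = ⊕ of these = min[3, 7, -2, 4] = -2.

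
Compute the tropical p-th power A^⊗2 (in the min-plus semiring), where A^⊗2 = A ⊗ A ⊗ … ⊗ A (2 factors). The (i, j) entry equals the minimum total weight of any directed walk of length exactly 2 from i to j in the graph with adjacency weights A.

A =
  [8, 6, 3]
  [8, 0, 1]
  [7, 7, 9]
A^⊗2 =
  [10, 6, 7]
  [8, 0, 1]
  [15, 7, 8]

Each entry (A^⊗2)_ij equals the minimum over all length-2 walks i = v_0 → v_1 → … → v_2 = j of Σ_t A[v_t][v_{t+1}]. For example, for (i, j) = (0, 2) we minimise over 3 possible intermediate vertex sequences; the minimum is 7, attained along the walk 0 → 1 → 2.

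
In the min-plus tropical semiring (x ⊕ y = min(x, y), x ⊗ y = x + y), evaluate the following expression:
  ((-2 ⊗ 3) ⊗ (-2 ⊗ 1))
((-2 ⊗ 3) ⊗ (-2 ⊗ 1)) = 0

Expand innermost to outermost. Recall ⊕ takes the minimum of its arguments and ⊗ takes their sum. Working out the expression ((-2 ⊗ 3) ⊗ (-2 ⊗ 1)) gives 0.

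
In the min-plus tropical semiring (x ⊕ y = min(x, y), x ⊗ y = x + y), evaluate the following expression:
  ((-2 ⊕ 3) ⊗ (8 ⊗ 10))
((-2 ⊕ 3) ⊗ (8 ⊗ 10)) = 16

Expand innermost to outermost. Recall ⊕ takes the minimum of its arguments and ⊗ takes their sum. Working out the expression ((-2 ⊕ 3) ⊗ (8 ⊗ 10)) gives 16.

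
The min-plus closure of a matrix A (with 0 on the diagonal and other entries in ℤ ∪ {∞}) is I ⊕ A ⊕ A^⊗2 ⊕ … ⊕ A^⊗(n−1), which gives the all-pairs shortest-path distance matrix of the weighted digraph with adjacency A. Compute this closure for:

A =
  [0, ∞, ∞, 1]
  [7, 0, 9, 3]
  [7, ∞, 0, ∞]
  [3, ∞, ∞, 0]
Closure =
  [0, ∞, ∞, 1]
  [6, 0, 9, 3]
  [7, ∞, 0, 8]
  [3, ∞, ∞, 0]

This is the Floyd-Warshall all-pairs shortest-path computation. For each intermediate vertex k = 0, 1, …, 3, update dist[i][j] ← min(dist[i][j], dist[i][k] + dist[k][j]). The final matrix gives, for each (i, j), the minimum total weight of any directed path from i to j (possibly empty when i = j).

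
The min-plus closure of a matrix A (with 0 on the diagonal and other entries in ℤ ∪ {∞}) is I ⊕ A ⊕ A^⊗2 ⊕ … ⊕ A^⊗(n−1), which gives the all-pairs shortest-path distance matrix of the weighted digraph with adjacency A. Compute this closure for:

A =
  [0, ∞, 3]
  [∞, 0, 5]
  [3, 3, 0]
Closure =
  [0, 6, 3]
  [8, 0, 5]
  [3, 3, 0]

This is the Floyd-Warshall all-pairs shortest-path computation. For each intermediate vertex k = 0, 1, …, 2, update dist[i][j] ← min(dist[i][j], dist[i][k] + dist[k][j]). The final matrix gives, for each (i, j), the minimum total weight of any directed path from i to j (possibly empty when i = j).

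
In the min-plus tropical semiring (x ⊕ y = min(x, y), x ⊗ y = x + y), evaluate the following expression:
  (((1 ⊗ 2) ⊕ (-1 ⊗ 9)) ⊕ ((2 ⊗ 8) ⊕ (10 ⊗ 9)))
(((1 ⊗ 2) ⊕ (-1 ⊗ 9)) ⊕ ((2 ⊗ 8) ⊕ (10 ⊗ 9))) = 3

Expand innermost to outermost. Recall ⊕ takes the minimum of its arguments and ⊗ takes their sum. Working out the expression (((1 ⊗ 2) ⊕ (-1 ⊗ 9)) ⊕ ((2 ⊗ 8) ⊕ (10 ⊗ 9))) gives 3.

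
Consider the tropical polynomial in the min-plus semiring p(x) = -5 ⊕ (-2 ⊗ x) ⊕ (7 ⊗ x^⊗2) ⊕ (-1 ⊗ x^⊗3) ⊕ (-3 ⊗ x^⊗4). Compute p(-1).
p(-1) = -7

A tropical monomial a ⊗ x^⊗i evaluates to a + i · x. Evaluating each term at x = -1:
  Term 0 contributes -5 + 0 · -1 = -5
  Term 1 contributes -2 + 1 · -1 = -3
  Term 2 contributes 7 + 2 · -1 = 5
  Term 3 contributes -1 + 3 · -1 = -4
  Term 4 contributes -3 + 4 · -1 = -7
p(-1) = ⊕ of these = min[-5, -3, 5, -4, -7] = -7.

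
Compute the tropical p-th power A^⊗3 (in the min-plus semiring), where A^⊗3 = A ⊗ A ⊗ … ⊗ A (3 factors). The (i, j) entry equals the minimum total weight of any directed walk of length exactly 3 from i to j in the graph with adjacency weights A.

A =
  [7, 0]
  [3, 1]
A^⊗3 =
  [4, 2]
  [5, 3]

Each entry (A^⊗3)_ij equals the minimum over all length-3 walks i = v_0 → v_1 → … → v_3 = j of Σ_t A[v_t][v_{t+1}]. For example, for (i, j) = (0, 1) we minimise over 4 possible intermediate vertex sequences; the minimum is 2, attained along the walk 0 → 1 → 1 → 1.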